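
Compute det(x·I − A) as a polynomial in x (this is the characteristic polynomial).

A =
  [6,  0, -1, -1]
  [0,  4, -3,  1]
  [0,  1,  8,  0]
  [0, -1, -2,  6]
x^4 - 24*x^3 + 216*x^2 - 864*x + 1296

Expanding det(x·I − A) (e.g. by cofactor expansion or by noting that A is similar to its Jordan form J, which has the same characteristic polynomial as A) gives
  χ_A(x) = x^4 - 24*x^3 + 216*x^2 - 864*x + 1296
which factors as (x - 6)^4. The eigenvalues (with algebraic multiplicities) are λ = 6 with multiplicity 4.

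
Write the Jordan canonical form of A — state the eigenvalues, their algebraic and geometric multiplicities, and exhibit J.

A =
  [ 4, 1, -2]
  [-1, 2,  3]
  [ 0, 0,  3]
J_3(3)

The characteristic polynomial is
  det(x·I − A) = x^3 - 9*x^2 + 27*x - 27 = (x - 3)^3

Eigenvalues and multiplicities (the geometric multiplicity of λ is n − rank(A − λI), which equals the number of Jordan blocks for λ):
  λ = 3: algebraic multiplicity = 3, geometric multiplicity = 1

Determining the block sizes for each eigenvalue:
  λ = 3: one block (gm = 1), so the single block has size am = 3 → block sizes [3]

Assembling the blocks gives a Jordan form
J =
  [3, 1, 0]
  [0, 3, 1]
  [0, 0, 3]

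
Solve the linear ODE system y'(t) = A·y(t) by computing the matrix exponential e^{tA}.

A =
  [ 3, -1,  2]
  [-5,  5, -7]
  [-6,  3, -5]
e^{tA} =
  [-3*t^2*exp(t)/2 + 2*t*exp(t) + exp(t), -t*exp(t), -t^2*exp(t)/2 + 2*t*exp(t)]
  [6*t^2*exp(t) - 5*t*exp(t), 4*t*exp(t) + exp(t), 2*t^2*exp(t) - 7*t*exp(t)]
  [9*t^2*exp(t)/2 - 6*t*exp(t), 3*t*exp(t), 3*t^2*exp(t)/2 - 6*t*exp(t) + exp(t)]

Strategy: write A = P · J · P⁻¹ where J is a Jordan canonical form, so e^{tA} = P · e^{tJ} · P⁻¹, and e^{tJ} can be computed block-by-block.

A has Jordan form
J =
  [1, 1, 0]
  [0, 1, 1]
  [0, 0, 1]
(up to reordering of blocks).

Per-block formulas:
  For a 3×3 Jordan block J_3(1): exp(t · J_3(1)) = e^(1t)·(I + t·N + (t^2/2)·N^2), where N is the 3×3 nilpotent shift.

After assembling e^{tJ} and conjugating by P, we get:

e^{tA} =
  [-3*t^2*exp(t)/2 + 2*t*exp(t) + exp(t), -t*exp(t), -t^2*exp(t)/2 + 2*t*exp(t)]
  [6*t^2*exp(t) - 5*t*exp(t), 4*t*exp(t) + exp(t), 2*t^2*exp(t) - 7*t*exp(t)]
  [9*t^2*exp(t)/2 - 6*t*exp(t), 3*t*exp(t), 3*t^2*exp(t)/2 - 6*t*exp(t) + exp(t)]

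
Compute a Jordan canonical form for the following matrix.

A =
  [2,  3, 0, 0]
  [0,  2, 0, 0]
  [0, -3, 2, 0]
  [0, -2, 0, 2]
J_2(2) ⊕ J_1(2) ⊕ J_1(2)

The characteristic polynomial is
  det(x·I − A) = x^4 - 8*x^3 + 24*x^2 - 32*x + 16 = (x - 2)^4

Eigenvalues and multiplicities (the geometric multiplicity of λ is n − rank(A − λI), which equals the number of Jordan blocks for λ):
  λ = 2: algebraic multiplicity = 4, geometric multiplicity = 3

Determining the block sizes for each eigenvalue:
  λ = 2: 3 blocks summing to 4 forces exactly one block of size 2 and the rest size 1 → block sizes [2, 1, 1]

Assembling the blocks gives a Jordan form
J =
  [2, 1, 0, 0]
  [0, 2, 0, 0]
  [0, 0, 2, 0]
  [0, 0, 0, 2]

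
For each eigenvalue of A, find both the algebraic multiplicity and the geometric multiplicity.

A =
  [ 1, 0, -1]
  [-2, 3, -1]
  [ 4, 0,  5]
λ = 3: alg = 3, geom = 2

Step 1 — factor the characteristic polynomial to read off the algebraic multiplicities:
  χ_A(x) = (x - 3)^3

Step 2 — compute geometric multiplicities via the rank-nullity identity g(λ) = n − rank(A − λI):
  rank(A − (3)·I) = 1, so dim ker(A − (3)·I) = n − 1 = 2

Summary:
  λ = 3: algebraic multiplicity = 3, geometric multiplicity = 2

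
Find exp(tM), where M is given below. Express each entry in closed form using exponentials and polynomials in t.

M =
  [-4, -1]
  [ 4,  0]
e^{tM} =
  [-2*t*exp(-2*t) + exp(-2*t), -t*exp(-2*t)]
  [4*t*exp(-2*t), 2*t*exp(-2*t) + exp(-2*t)]

Strategy: write M = P · J · P⁻¹ where J is a Jordan canonical form, so e^{tM} = P · e^{tJ} · P⁻¹, and e^{tJ} can be computed block-by-block.

M has Jordan form
J =
  [-2,  1]
  [ 0, -2]
(up to reordering of blocks).

Per-block formulas:
  For a 2×2 Jordan block J_2(-2): exp(t · J_2(-2)) = e^(-2t)·(I + t·N), where N is the 2×2 nilpotent shift.

After assembling e^{tJ} and conjugating by P, we get:

e^{tM} =
  [-2*t*exp(-2*t) + exp(-2*t), -t*exp(-2*t)]
  [4*t*exp(-2*t), 2*t*exp(-2*t) + exp(-2*t)]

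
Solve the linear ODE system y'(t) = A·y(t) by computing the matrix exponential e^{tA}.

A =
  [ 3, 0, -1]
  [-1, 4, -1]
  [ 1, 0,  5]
e^{tA} =
  [-t*exp(4*t) + exp(4*t), 0, -t*exp(4*t)]
  [-t*exp(4*t), exp(4*t), -t*exp(4*t)]
  [t*exp(4*t), 0, t*exp(4*t) + exp(4*t)]

Strategy: write A = P · J · P⁻¹ where J is a Jordan canonical form, so e^{tA} = P · e^{tJ} · P⁻¹, and e^{tJ} can be computed block-by-block.

A has Jordan form
J =
  [4, 1, 0]
  [0, 4, 0]
  [0, 0, 4]
(up to reordering of blocks).

Per-block formulas:
  For a 1×1 block at λ = 4: exp(t · [4]) = [e^(4t)].
  For a 2×2 Jordan block J_2(4): exp(t · J_2(4)) = e^(4t)·(I + t·N), where N is the 2×2 nilpotent shift.

After assembling e^{tJ} and conjugating by P, we get:

e^{tA} =
  [-t*exp(4*t) + exp(4*t), 0, -t*exp(4*t)]
  [-t*exp(4*t), exp(4*t), -t*exp(4*t)]
  [t*exp(4*t), 0, t*exp(4*t) + exp(4*t)]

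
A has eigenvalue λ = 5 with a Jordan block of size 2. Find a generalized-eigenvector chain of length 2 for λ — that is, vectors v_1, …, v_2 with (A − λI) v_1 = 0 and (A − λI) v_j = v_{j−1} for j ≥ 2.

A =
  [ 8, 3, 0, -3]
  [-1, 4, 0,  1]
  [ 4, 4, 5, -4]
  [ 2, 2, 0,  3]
A Jordan chain for λ = 5 of length 2:
v_1 = (3, -1, 4, 2)ᵀ
v_2 = (1, 0, 0, 0)ᵀ

Let N = A − (5)·I. We want v_2 with N^2 v_2 = 0 but N^1 v_2 ≠ 0; then v_{j-1} := N · v_j for j = 2, …, 2.

Pick v_2 = (1, 0, 0, 0)ᵀ.
Then v_1 = N · v_2 = (3, -1, 4, 2)ᵀ.

Sanity check: (A − (5)·I) v_1 = (0, 0, 0, 0)ᵀ = 0. ✓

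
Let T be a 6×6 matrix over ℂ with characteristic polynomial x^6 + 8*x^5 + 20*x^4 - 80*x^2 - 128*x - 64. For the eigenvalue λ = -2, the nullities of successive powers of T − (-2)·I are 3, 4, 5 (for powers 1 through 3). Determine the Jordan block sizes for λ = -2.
Block sizes for λ = -2: [3, 1, 1]

From the dimensions of kernels of powers, the number of Jordan blocks of size at least j is d_j − d_{j−1} where d_j = dim ker(N^j) (with d_0 = 0). Computing the differences gives [3, 1, 1].
The number of blocks of size exactly k is (#blocks of size ≥ k) − (#blocks of size ≥ k + 1), so the partition is: 2 block(s) of size 1, 1 block(s) of size 3.
In nonincreasing order the block sizes are [3, 1, 1].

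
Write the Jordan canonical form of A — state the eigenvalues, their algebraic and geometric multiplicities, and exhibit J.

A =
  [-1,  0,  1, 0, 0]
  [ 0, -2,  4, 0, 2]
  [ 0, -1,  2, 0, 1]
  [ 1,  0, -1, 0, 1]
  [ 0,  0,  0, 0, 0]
J_1(-1) ⊕ J_2(0) ⊕ J_2(0)

The characteristic polynomial is
  det(x·I − A) = x^5 + x^4 = x^4*(x + 1)

Eigenvalues and multiplicities (the geometric multiplicity of λ is n − rank(A − λI), which equals the number of Jordan blocks for λ):
  λ = -1: algebraic multiplicity = 1, geometric multiplicity = 1
  λ = 0: algebraic multiplicity = 4, geometric multiplicity = 2

Determining the block sizes for each eigenvalue:
  λ = -1: one block (gm = 1), so the single block has size am = 1 → block sizes [1]
  λ = 0: with am = 4 and gm = 2, the partition is not yet determined (e.g. several partitions of 4 into 2 parts exist). Let N = A − (0)·I. Computing rank(N^1) = 3, rank(N^2) = 1; the number of blocks of size ≥ j is rank(N^{j−1}) − rank(N^j), giving [2, 2]. So we have 2 block(s) of size 2 → block sizes [2, 2]

Assembling the blocks gives a Jordan form
J =
  [-1, 0, 0, 0, 0]
  [ 0, 0, 1, 0, 0]
  [ 0, 0, 0, 0, 0]
  [ 0, 0, 0, 0, 1]
  [ 0, 0, 0, 0, 0]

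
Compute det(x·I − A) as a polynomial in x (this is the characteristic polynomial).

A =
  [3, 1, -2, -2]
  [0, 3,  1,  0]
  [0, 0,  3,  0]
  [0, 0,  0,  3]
x^4 - 12*x^3 + 54*x^2 - 108*x + 81

Expanding det(x·I − A) (e.g. by cofactor expansion or by noting that A is similar to its Jordan form J, which has the same characteristic polynomial as A) gives
  χ_A(x) = x^4 - 12*x^3 + 54*x^2 - 108*x + 81
which factors as (x - 3)^4. The eigenvalues (with algebraic multiplicities) are λ = 3 with multiplicity 4.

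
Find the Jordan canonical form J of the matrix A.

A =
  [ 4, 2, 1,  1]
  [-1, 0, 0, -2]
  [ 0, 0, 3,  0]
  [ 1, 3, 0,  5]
J_3(3) ⊕ J_1(3)

The characteristic polynomial is
  det(x·I − A) = x^4 - 12*x^3 + 54*x^2 - 108*x + 81 = (x - 3)^4

Eigenvalues and multiplicities (the geometric multiplicity of λ is n − rank(A − λI), which equals the number of Jordan blocks for λ):
  λ = 3: algebraic multiplicity = 4, geometric multiplicity = 2

Determining the block sizes for each eigenvalue:
  λ = 3: with am = 4 and gm = 2, the partition is not yet determined (e.g. several partitions of 4 into 2 parts exist). Let N = A − (3)·I. Computing rank(N^1) = 2, rank(N^2) = 1, rank(N^3) = 0; the number of blocks of size ≥ j is rank(N^{j−1}) − rank(N^j), giving [2, 1, 1]. So we have 1 block(s) of size 3, 1 block(s) of size 1 → block sizes [3, 1]

Assembling the blocks gives a Jordan form
J =
  [3, 1, 0, 0]
  [0, 3, 1, 0]
  [0, 0, 3, 0]
  [0, 0, 0, 3]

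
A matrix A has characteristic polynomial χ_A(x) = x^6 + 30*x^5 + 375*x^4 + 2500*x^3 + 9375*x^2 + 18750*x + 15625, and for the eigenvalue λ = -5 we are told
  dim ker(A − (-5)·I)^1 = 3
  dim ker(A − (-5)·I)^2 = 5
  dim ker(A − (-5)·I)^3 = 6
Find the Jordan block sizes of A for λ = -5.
Block sizes for λ = -5: [3, 2, 1]

From the dimensions of kernels of powers, the number of Jordan blocks of size at least j is d_j − d_{j−1} where d_j = dim ker(N^j) (with d_0 = 0). Computing the differences gives [3, 2, 1].
The number of blocks of size exactly k is (#blocks of size ≥ k) − (#blocks of size ≥ k + 1), so the partition is: 1 block(s) of size 1, 1 block(s) of size 2, 1 block(s) of size 3.
In nonincreasing order the block sizes are [3, 2, 1].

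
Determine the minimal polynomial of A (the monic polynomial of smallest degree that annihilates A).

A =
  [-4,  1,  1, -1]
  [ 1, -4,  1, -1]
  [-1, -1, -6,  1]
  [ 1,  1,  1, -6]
x^2 + 10*x + 25

The characteristic polynomial is χ_A(x) = (x + 5)^4, so the eigenvalues are known. The minimal polynomial is
  m_A(x) = Π_λ (x − λ)^{k_λ}
where k_λ is the size of the *largest* Jordan block for λ (equivalently, the smallest k with (A − λI)^k v = 0 for every generalised eigenvector v of λ).

  λ = -5: largest Jordan block has size 2, contributing (x + 5)^2

So m_A(x) = (x + 5)^2 = x^2 + 10*x + 25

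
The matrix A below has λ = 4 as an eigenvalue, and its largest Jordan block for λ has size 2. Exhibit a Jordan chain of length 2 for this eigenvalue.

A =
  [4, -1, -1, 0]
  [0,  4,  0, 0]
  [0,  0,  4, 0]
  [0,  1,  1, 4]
A Jordan chain for λ = 4 of length 2:
v_1 = (-1, 0, 0, 1)ᵀ
v_2 = (0, 1, 0, 0)ᵀ

Let N = A − (4)·I. We want v_2 with N^2 v_2 = 0 but N^1 v_2 ≠ 0; then v_{j-1} := N · v_j for j = 2, …, 2.

Pick v_2 = (0, 1, 0, 0)ᵀ.
Then v_1 = N · v_2 = (-1, 0, 0, 1)ᵀ.

Sanity check: (A − (4)·I) v_1 = (0, 0, 0, 0)ᵀ = 0. ✓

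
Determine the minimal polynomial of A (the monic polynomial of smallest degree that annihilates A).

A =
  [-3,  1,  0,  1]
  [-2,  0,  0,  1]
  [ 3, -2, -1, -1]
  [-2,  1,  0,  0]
x^2 + 2*x + 1

The characteristic polynomial is χ_A(x) = (x + 1)^4, so the eigenvalues are known. The minimal polynomial is
  m_A(x) = Π_λ (x − λ)^{k_λ}
where k_λ is the size of the *largest* Jordan block for λ (equivalently, the smallest k with (A − λI)^k v = 0 for every generalised eigenvector v of λ).

  λ = -1: largest Jordan block has size 2, contributing (x + 1)^2

So m_A(x) = (x + 1)^2 = x^2 + 2*x + 1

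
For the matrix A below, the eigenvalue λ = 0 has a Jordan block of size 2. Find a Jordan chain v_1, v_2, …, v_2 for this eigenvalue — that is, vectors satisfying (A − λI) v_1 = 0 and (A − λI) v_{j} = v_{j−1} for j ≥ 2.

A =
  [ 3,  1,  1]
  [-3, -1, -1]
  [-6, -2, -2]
A Jordan chain for λ = 0 of length 2:
v_1 = (3, -3, -6)ᵀ
v_2 = (1, 0, 0)ᵀ

Let N = A − (0)·I. We want v_2 with N^2 v_2 = 0 but N^1 v_2 ≠ 0; then v_{j-1} := N · v_j for j = 2, …, 2.

Pick v_2 = (1, 0, 0)ᵀ.
Then v_1 = N · v_2 = (3, -3, -6)ᵀ.

Sanity check: (A − (0)·I) v_1 = (0, 0, 0)ᵀ = 0. ✓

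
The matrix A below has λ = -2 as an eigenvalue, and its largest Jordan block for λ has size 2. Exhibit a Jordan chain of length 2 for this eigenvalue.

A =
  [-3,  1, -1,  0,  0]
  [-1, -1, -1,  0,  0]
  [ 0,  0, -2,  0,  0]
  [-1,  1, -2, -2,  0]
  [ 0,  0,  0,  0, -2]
A Jordan chain for λ = -2 of length 2:
v_1 = (-1, -1, 0, -1, 0)ᵀ
v_2 = (1, 0, 0, 0, 0)ᵀ

Let N = A − (-2)·I. We want v_2 with N^2 v_2 = 0 but N^1 v_2 ≠ 0; then v_{j-1} := N · v_j for j = 2, …, 2.

Pick v_2 = (1, 0, 0, 0, 0)ᵀ.
Then v_1 = N · v_2 = (-1, -1, 0, -1, 0)ᵀ.

Sanity check: (A − (-2)·I) v_1 = (0, 0, 0, 0, 0)ᵀ = 0. ✓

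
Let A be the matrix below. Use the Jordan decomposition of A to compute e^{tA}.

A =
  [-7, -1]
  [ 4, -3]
e^{tA} =
  [-2*t*exp(-5*t) + exp(-5*t), -t*exp(-5*t)]
  [4*t*exp(-5*t), 2*t*exp(-5*t) + exp(-5*t)]

Strategy: write A = P · J · P⁻¹ where J is a Jordan canonical form, so e^{tA} = P · e^{tJ} · P⁻¹, and e^{tJ} can be computed block-by-block.

A has Jordan form
J =
  [-5,  1]
  [ 0, -5]
(up to reordering of blocks).

Per-block formulas:
  For a 2×2 Jordan block J_2(-5): exp(t · J_2(-5)) = e^(-5t)·(I + t·N), where N is the 2×2 nilpotent shift.

After assembling e^{tJ} and conjugating by P, we get:

e^{tA} =
  [-2*t*exp(-5*t) + exp(-5*t), -t*exp(-5*t)]
  [4*t*exp(-5*t), 2*t*exp(-5*t) + exp(-5*t)]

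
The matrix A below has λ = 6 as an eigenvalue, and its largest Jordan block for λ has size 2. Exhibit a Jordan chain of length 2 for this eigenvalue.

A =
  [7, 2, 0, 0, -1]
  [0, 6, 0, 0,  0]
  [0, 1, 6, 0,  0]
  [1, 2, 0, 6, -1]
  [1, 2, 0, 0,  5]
A Jordan chain for λ = 6 of length 2:
v_1 = (1, 0, 0, 1, 1)ᵀ
v_2 = (1, 0, 0, 0, 0)ᵀ

Let N = A − (6)·I. We want v_2 with N^2 v_2 = 0 but N^1 v_2 ≠ 0; then v_{j-1} := N · v_j for j = 2, …, 2.

Pick v_2 = (1, 0, 0, 0, 0)ᵀ.
Then v_1 = N · v_2 = (1, 0, 0, 1, 1)ᵀ.

Sanity check: (A − (6)·I) v_1 = (0, 0, 0, 0, 0)ᵀ = 0. ✓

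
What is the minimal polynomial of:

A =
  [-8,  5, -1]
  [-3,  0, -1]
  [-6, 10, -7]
x^2 + 10*x + 25

The characteristic polynomial is χ_A(x) = (x + 5)^3, so the eigenvalues are known. The minimal polynomial is
  m_A(x) = Π_λ (x − λ)^{k_λ}
where k_λ is the size of the *largest* Jordan block for λ (equivalently, the smallest k with (A − λI)^k v = 0 for every generalised eigenvector v of λ).

  λ = -5: largest Jordan block has size 2, contributing (x + 5)^2

So m_A(x) = (x + 5)^2 = x^2 + 10*x + 25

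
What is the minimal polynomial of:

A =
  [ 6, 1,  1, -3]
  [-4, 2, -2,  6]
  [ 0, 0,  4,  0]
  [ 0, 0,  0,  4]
x^2 - 8*x + 16

The characteristic polynomial is χ_A(x) = (x - 4)^4, so the eigenvalues are known. The minimal polynomial is
  m_A(x) = Π_λ (x − λ)^{k_λ}
where k_λ is the size of the *largest* Jordan block for λ (equivalently, the smallest k with (A − λI)^k v = 0 for every generalised eigenvector v of λ).

  λ = 4: largest Jordan block has size 2, contributing (x − 4)^2

So m_A(x) = (x - 4)^2 = x^2 - 8*x + 16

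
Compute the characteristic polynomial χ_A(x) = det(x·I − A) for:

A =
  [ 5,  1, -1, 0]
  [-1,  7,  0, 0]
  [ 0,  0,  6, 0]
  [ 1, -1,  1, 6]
x^4 - 24*x^3 + 216*x^2 - 864*x + 1296

Expanding det(x·I − A) (e.g. by cofactor expansion or by noting that A is similar to its Jordan form J, which has the same characteristic polynomial as A) gives
  χ_A(x) = x^4 - 24*x^3 + 216*x^2 - 864*x + 1296
which factors as (x - 6)^4. The eigenvalues (with algebraic multiplicities) are λ = 6 with multiplicity 4.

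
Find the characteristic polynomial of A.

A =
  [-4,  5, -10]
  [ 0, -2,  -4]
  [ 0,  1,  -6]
x^3 + 12*x^2 + 48*x + 64

Expanding det(x·I − A) (e.g. by cofactor expansion or by noting that A is similar to its Jordan form J, which has the same characteristic polynomial as A) gives
  χ_A(x) = x^3 + 12*x^2 + 48*x + 64
which factors as (x + 4)^3. The eigenvalues (with algebraic multiplicities) are λ = -4 with multiplicity 3.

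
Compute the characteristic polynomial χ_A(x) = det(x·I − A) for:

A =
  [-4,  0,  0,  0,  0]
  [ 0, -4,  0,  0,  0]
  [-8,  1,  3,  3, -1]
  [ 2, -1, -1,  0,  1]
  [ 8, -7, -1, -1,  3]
x^5 + 2*x^4 - 20*x^3 - 8*x^2 + 128*x - 128

Expanding det(x·I − A) (e.g. by cofactor expansion or by noting that A is similar to its Jordan form J, which has the same characteristic polynomial as A) gives
  χ_A(x) = x^5 + 2*x^4 - 20*x^3 - 8*x^2 + 128*x - 128
which factors as (x - 2)^3*(x + 4)^2. The eigenvalues (with algebraic multiplicities) are λ = -4 with multiplicity 2, λ = 2 with multiplicity 3.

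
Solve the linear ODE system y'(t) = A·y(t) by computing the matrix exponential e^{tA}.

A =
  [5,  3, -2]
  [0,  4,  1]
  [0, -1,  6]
e^{tA} =
  [exp(5*t), -t^2*exp(5*t)/2 + 3*t*exp(5*t), t^2*exp(5*t)/2 - 2*t*exp(5*t)]
  [0, -t*exp(5*t) + exp(5*t), t*exp(5*t)]
  [0, -t*exp(5*t), t*exp(5*t) + exp(5*t)]

Strategy: write A = P · J · P⁻¹ where J is a Jordan canonical form, so e^{tA} = P · e^{tJ} · P⁻¹, and e^{tJ} can be computed block-by-block.

A has Jordan form
J =
  [5, 1, 0]
  [0, 5, 1]
  [0, 0, 5]
(up to reordering of blocks).

Per-block formulas:
  For a 3×3 Jordan block J_3(5): exp(t · J_3(5)) = e^(5t)·(I + t·N + (t^2/2)·N^2), where N is the 3×3 nilpotent shift.

After assembling e^{tJ} and conjugating by P, we get:

e^{tA} =
  [exp(5*t), -t^2*exp(5*t)/2 + 3*t*exp(5*t), t^2*exp(5*t)/2 - 2*t*exp(5*t)]
  [0, -t*exp(5*t) + exp(5*t), t*exp(5*t)]
  [0, -t*exp(5*t), t*exp(5*t) + exp(5*t)]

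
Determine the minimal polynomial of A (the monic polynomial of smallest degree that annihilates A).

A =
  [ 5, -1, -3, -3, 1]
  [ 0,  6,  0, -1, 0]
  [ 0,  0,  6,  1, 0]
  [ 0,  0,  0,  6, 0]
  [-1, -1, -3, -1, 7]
x^2 - 12*x + 36

The characteristic polynomial is χ_A(x) = (x - 6)^5, so the eigenvalues are known. The minimal polynomial is
  m_A(x) = Π_λ (x − λ)^{k_λ}
where k_λ is the size of the *largest* Jordan block for λ (equivalently, the smallest k with (A − λI)^k v = 0 for every generalised eigenvector v of λ).

  λ = 6: largest Jordan block has size 2, contributing (x − 6)^2

So m_A(x) = (x - 6)^2 = x^2 - 12*x + 36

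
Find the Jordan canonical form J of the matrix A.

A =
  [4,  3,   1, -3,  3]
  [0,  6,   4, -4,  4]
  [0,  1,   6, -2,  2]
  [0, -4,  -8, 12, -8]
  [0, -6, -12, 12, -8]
J_3(4) ⊕ J_1(4) ⊕ J_1(4)

The characteristic polynomial is
  det(x·I − A) = x^5 - 20*x^4 + 160*x^3 - 640*x^2 + 1280*x - 1024 = (x - 4)^5

Eigenvalues and multiplicities (the geometric multiplicity of λ is n − rank(A − λI), which equals the number of Jordan blocks for λ):
  λ = 4: algebraic multiplicity = 5, geometric multiplicity = 3

Determining the block sizes for each eigenvalue:
  λ = 4: with am = 5 and gm = 3, the partition is not yet determined (e.g. several partitions of 5 into 3 parts exist). Let N = A − (4)·I. Computing rank(N^1) = 2, rank(N^2) = 1, rank(N^3) = 0; the number of blocks of size ≥ j is rank(N^{j−1}) − rank(N^j), giving [3, 1, 1]. So we have 1 block(s) of size 3, 2 block(s) of size 1 → block sizes [3, 1, 1]

Assembling the blocks gives a Jordan form
J =
  [4, 1, 0, 0, 0]
  [0, 4, 1, 0, 0]
  [0, 0, 4, 0, 0]
  [0, 0, 0, 4, 0]
  [0, 0, 0, 0, 4]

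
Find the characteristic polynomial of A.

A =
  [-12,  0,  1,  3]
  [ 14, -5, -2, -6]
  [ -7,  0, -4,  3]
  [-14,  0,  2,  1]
x^4 + 20*x^3 + 150*x^2 + 500*x + 625

Expanding det(x·I − A) (e.g. by cofactor expansion or by noting that A is similar to its Jordan form J, which has the same characteristic polynomial as A) gives
  χ_A(x) = x^4 + 20*x^3 + 150*x^2 + 500*x + 625
which factors as (x + 5)^4. The eigenvalues (with algebraic multiplicities) are λ = -5 with multiplicity 4.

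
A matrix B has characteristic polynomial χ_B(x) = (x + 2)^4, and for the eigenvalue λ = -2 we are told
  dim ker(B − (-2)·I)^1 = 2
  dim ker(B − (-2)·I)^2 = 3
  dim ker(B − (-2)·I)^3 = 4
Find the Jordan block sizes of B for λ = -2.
Block sizes for λ = -2: [3, 1]

From the dimensions of kernels of powers, the number of Jordan blocks of size at least j is d_j − d_{j−1} where d_j = dim ker(N^j) (with d_0 = 0). Computing the differences gives [2, 1, 1].
The number of blocks of size exactly k is (#blocks of size ≥ k) − (#blocks of size ≥ k + 1), so the partition is: 1 block(s) of size 1, 1 block(s) of size 3.
In nonincreasing order the block sizes are [3, 1].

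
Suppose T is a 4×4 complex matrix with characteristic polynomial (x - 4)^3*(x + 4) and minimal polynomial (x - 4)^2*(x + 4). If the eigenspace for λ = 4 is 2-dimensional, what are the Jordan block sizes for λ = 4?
Block sizes for λ = 4: [2, 1]

Step 1 — from the characteristic polynomial, algebraic multiplicity of λ = 4 is 3. From dim ker(T − (4)·I) = 2, there are exactly 2 Jordan blocks for λ = 4.
Step 2 — from the minimal polynomial, the factor (x − 4)^2 tells us the largest block for λ = 4 has size 2.
Step 3 — with total size 3, 2 blocks, and largest block 2, the block sizes (in nonincreasing order) are [2, 1].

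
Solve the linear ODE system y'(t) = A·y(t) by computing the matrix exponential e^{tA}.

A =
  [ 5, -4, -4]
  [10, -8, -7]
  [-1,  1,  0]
e^{tA} =
  [6*t*exp(-t) + exp(-t), -4*t*exp(-t), -4*t*exp(-t)]
  [-3*t^2*exp(-t)/2 + 10*t*exp(-t), t^2*exp(-t) - 7*t*exp(-t) + exp(-t), t^2*exp(-t) - 7*t*exp(-t)]
  [3*t^2*exp(-t)/2 - t*exp(-t), -t^2*exp(-t) + t*exp(-t), -t^2*exp(-t) + t*exp(-t) + exp(-t)]

Strategy: write A = P · J · P⁻¹ where J is a Jordan canonical form, so e^{tA} = P · e^{tJ} · P⁻¹, and e^{tJ} can be computed block-by-block.

A has Jordan form
J =
  [-1,  1,  0]
  [ 0, -1,  1]
  [ 0,  0, -1]
(up to reordering of blocks).

Per-block formulas:
  For a 3×3 Jordan block J_3(-1): exp(t · J_3(-1)) = e^(-1t)·(I + t·N + (t^2/2)·N^2), where N is the 3×3 nilpotent shift.

After assembling e^{tJ} and conjugating by P, we get:

e^{tA} =
  [6*t*exp(-t) + exp(-t), -4*t*exp(-t), -4*t*exp(-t)]
  [-3*t^2*exp(-t)/2 + 10*t*exp(-t), t^2*exp(-t) - 7*t*exp(-t) + exp(-t), t^2*exp(-t) - 7*t*exp(-t)]
  [3*t^2*exp(-t)/2 - t*exp(-t), -t^2*exp(-t) + t*exp(-t), -t^2*exp(-t) + t*exp(-t) + exp(-t)]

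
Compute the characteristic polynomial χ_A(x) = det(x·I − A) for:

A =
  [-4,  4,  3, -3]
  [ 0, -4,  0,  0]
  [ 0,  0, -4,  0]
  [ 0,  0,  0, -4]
x^4 + 16*x^3 + 96*x^2 + 256*x + 256

Expanding det(x·I − A) (e.g. by cofactor expansion or by noting that A is similar to its Jordan form J, which has the same characteristic polynomial as A) gives
  χ_A(x) = x^4 + 16*x^3 + 96*x^2 + 256*x + 256
which factors as (x + 4)^4. The eigenvalues (with algebraic multiplicities) are λ = -4 with multiplicity 4.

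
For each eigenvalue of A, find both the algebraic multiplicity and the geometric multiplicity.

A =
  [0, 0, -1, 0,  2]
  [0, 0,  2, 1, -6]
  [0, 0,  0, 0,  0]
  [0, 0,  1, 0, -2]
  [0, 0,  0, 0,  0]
λ = 0: alg = 5, geom = 3

Step 1 — factor the characteristic polynomial to read off the algebraic multiplicities:
  χ_A(x) = x^5

Step 2 — compute geometric multiplicities via the rank-nullity identity g(λ) = n − rank(A − λI):
  rank(A − (0)·I) = 2, so dim ker(A − (0)·I) = n − 2 = 3

Summary:
  λ = 0: algebraic multiplicity = 5, geometric multiplicity = 3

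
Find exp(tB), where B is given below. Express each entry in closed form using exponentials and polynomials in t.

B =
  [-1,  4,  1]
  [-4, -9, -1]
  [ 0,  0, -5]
e^{tB} =
  [4*t*exp(-5*t) + exp(-5*t), 4*t*exp(-5*t), t*exp(-5*t)]
  [-4*t*exp(-5*t), -4*t*exp(-5*t) + exp(-5*t), -t*exp(-5*t)]
  [0, 0, exp(-5*t)]

Strategy: write B = P · J · P⁻¹ where J is a Jordan canonical form, so e^{tB} = P · e^{tJ} · P⁻¹, and e^{tJ} can be computed block-by-block.

B has Jordan form
J =
  [-5,  1,  0]
  [ 0, -5,  0]
  [ 0,  0, -5]
(up to reordering of blocks).

Per-block formulas:
  For a 1×1 block at λ = -5: exp(t · [-5]) = [e^(-5t)].
  For a 2×2 Jordan block J_2(-5): exp(t · J_2(-5)) = e^(-5t)·(I + t·N), where N is the 2×2 nilpotent shift.

After assembling e^{tJ} and conjugating by P, we get:

e^{tB} =
  [4*t*exp(-5*t) + exp(-5*t), 4*t*exp(-5*t), t*exp(-5*t)]
  [-4*t*exp(-5*t), -4*t*exp(-5*t) + exp(-5*t), -t*exp(-5*t)]
  [0, 0, exp(-5*t)]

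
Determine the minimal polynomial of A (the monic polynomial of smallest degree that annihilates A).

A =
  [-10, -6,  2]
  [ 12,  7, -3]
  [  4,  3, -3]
x^2 + 4*x + 4

The characteristic polynomial is χ_A(x) = (x + 2)^3, so the eigenvalues are known. The minimal polynomial is
  m_A(x) = Π_λ (x − λ)^{k_λ}
where k_λ is the size of the *largest* Jordan block for λ (equivalently, the smallest k with (A − λI)^k v = 0 for every generalised eigenvector v of λ).

  λ = -2: largest Jordan block has size 2, contributing (x + 2)^2

So m_A(x) = (x + 2)^2 = x^2 + 4*x + 4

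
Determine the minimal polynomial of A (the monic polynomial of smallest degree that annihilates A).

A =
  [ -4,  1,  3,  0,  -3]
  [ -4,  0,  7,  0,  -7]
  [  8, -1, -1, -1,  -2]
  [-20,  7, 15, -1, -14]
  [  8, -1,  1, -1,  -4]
x^3 + 6*x^2 + 12*x + 8

The characteristic polynomial is χ_A(x) = (x + 2)^5, so the eigenvalues are known. The minimal polynomial is
  m_A(x) = Π_λ (x − λ)^{k_λ}
where k_λ is the size of the *largest* Jordan block for λ (equivalently, the smallest k with (A − λI)^k v = 0 for every generalised eigenvector v of λ).

  λ = -2: largest Jordan block has size 3, contributing (x + 2)^3

So m_A(x) = (x + 2)^3 = x^3 + 6*x^2 + 12*x + 8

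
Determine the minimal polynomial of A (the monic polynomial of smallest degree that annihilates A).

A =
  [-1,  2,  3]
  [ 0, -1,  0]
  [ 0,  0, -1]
x^2 + 2*x + 1

The characteristic polynomial is χ_A(x) = (x + 1)^3, so the eigenvalues are known. The minimal polynomial is
  m_A(x) = Π_λ (x − λ)^{k_λ}
where k_λ is the size of the *largest* Jordan block for λ (equivalently, the smallest k with (A − λI)^k v = 0 for every generalised eigenvector v of λ).

  λ = -1: largest Jordan block has size 2, contributing (x + 1)^2

So m_A(x) = (x + 1)^2 = x^2 + 2*x + 1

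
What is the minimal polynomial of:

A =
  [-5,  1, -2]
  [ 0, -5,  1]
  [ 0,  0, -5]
x^3 + 15*x^2 + 75*x + 125

The characteristic polynomial is χ_A(x) = (x + 5)^3, so the eigenvalues are known. The minimal polynomial is
  m_A(x) = Π_λ (x − λ)^{k_λ}
where k_λ is the size of the *largest* Jordan block for λ (equivalently, the smallest k with (A − λI)^k v = 0 for every generalised eigenvector v of λ).

  λ = -5: largest Jordan block has size 3, contributing (x + 5)^3

So m_A(x) = (x + 5)^3 = x^3 + 15*x^2 + 75*x + 125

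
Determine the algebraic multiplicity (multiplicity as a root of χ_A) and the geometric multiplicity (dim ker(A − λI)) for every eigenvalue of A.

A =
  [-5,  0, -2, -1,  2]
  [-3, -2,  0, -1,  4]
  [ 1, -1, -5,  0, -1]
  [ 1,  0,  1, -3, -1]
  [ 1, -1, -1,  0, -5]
λ = -4: alg = 5, geom = 2

Step 1 — factor the characteristic polynomial to read off the algebraic multiplicities:
  χ_A(x) = (x + 4)^5

Step 2 — compute geometric multiplicities via the rank-nullity identity g(λ) = n − rank(A − λI):
  rank(A − (-4)·I) = 3, so dim ker(A − (-4)·I) = n − 3 = 2

Summary:
  λ = -4: algebraic multiplicity = 5, geometric multiplicity = 2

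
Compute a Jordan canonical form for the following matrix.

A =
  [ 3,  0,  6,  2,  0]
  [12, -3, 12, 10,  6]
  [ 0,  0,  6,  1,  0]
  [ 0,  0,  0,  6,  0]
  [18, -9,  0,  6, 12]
J_1(3) ⊕ J_1(3) ⊕ J_2(6) ⊕ J_1(6)

The characteristic polynomial is
  det(x·I − A) = x^5 - 24*x^4 + 225*x^3 - 1026*x^2 + 2268*x - 1944 = (x - 6)^3*(x - 3)^2

Eigenvalues and multiplicities (the geometric multiplicity of λ is n − rank(A − λI), which equals the number of Jordan blocks for λ):
  λ = 3: algebraic multiplicity = 2, geometric multiplicity = 2
  λ = 6: algebraic multiplicity = 3, geometric multiplicity = 2

Determining the block sizes for each eigenvalue:
  λ = 3: gm = am = 2, so every block has size 1 → block sizes [1, 1]
  λ = 6: 2 blocks summing to 3 forces exactly one block of size 2 and the rest size 1 → block sizes [2, 1]

Assembling the blocks gives a Jordan form
J =
  [3, 0, 0, 0, 0]
  [0, 3, 0, 0, 0]
  [0, 0, 6, 1, 0]
  [0, 0, 0, 6, 0]
  [0, 0, 0, 0, 6]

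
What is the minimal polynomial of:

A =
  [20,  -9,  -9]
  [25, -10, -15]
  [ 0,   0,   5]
x^2 - 10*x + 25

The characteristic polynomial is χ_A(x) = (x - 5)^3, so the eigenvalues are known. The minimal polynomial is
  m_A(x) = Π_λ (x − λ)^{k_λ}
where k_λ is the size of the *largest* Jordan block for λ (equivalently, the smallest k with (A − λI)^k v = 0 for every generalised eigenvector v of λ).

  λ = 5: largest Jordan block has size 2, contributing (x − 5)^2

So m_A(x) = (x - 5)^2 = x^2 - 10*x + 25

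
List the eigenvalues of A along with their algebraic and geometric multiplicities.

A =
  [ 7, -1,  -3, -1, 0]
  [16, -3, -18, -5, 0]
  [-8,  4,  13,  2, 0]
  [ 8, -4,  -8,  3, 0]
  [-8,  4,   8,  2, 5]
λ = 5: alg = 5, geom = 3

Step 1 — factor the characteristic polynomial to read off the algebraic multiplicities:
  χ_A(x) = (x - 5)^5

Step 2 — compute geometric multiplicities via the rank-nullity identity g(λ) = n − rank(A − λI):
  rank(A − (5)·I) = 2, so dim ker(A − (5)·I) = n − 2 = 3

Summary:
  λ = 5: algebraic multiplicity = 5, geometric multiplicity = 3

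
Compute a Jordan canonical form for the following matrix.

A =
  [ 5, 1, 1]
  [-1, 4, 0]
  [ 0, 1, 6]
J_3(5)

The characteristic polynomial is
  det(x·I − A) = x^3 - 15*x^2 + 75*x - 125 = (x - 5)^3

Eigenvalues and multiplicities (the geometric multiplicity of λ is n − rank(A − λI), which equals the number of Jordan blocks for λ):
  λ = 5: algebraic multiplicity = 3, geometric multiplicity = 1

Determining the block sizes for each eigenvalue:
  λ = 5: one block (gm = 1), so the single block has size am = 3 → block sizes [3]

Assembling the blocks gives a Jordan form
J =
  [5, 1, 0]
  [0, 5, 1]
  [0, 0, 5]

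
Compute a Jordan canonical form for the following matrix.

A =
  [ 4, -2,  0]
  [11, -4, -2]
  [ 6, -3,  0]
J_3(0)

The characteristic polynomial is
  det(x·I − A) = x^3

Eigenvalues and multiplicities (the geometric multiplicity of λ is n − rank(A − λI), which equals the number of Jordan blocks for λ):
  λ = 0: algebraic multiplicity = 3, geometric multiplicity = 1

Determining the block sizes for each eigenvalue:
  λ = 0: one block (gm = 1), so the single block has size am = 3 → block sizes [3]

Assembling the blocks gives a Jordan form
J =
  [0, 1, 0]
  [0, 0, 1]
  [0, 0, 0]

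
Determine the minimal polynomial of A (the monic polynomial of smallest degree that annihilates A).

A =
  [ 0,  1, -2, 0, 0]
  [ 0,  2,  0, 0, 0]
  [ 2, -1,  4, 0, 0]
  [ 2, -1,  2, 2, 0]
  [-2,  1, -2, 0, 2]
x^2 - 4*x + 4

The characteristic polynomial is χ_A(x) = (x - 2)^5, so the eigenvalues are known. The minimal polynomial is
  m_A(x) = Π_λ (x − λ)^{k_λ}
where k_λ is the size of the *largest* Jordan block for λ (equivalently, the smallest k with (A − λI)^k v = 0 for every generalised eigenvector v of λ).

  λ = 2: largest Jordan block has size 2, contributing (x − 2)^2

So m_A(x) = (x - 2)^2 = x^2 - 4*x + 4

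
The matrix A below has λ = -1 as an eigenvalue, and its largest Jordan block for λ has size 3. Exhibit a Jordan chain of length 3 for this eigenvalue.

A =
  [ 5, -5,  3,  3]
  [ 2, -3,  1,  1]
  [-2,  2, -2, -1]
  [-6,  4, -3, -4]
A Jordan chain for λ = -1 of length 3:
v_1 = (2, 0, 0, -4)ᵀ
v_2 = (6, 2, -2, -6)ᵀ
v_3 = (1, 0, 0, 0)ᵀ

Let N = A − (-1)·I. We want v_3 with N^3 v_3 = 0 but N^2 v_3 ≠ 0; then v_{j-1} := N · v_j for j = 3, …, 2.

Pick v_3 = (1, 0, 0, 0)ᵀ.
Then v_2 = N · v_3 = (6, 2, -2, -6)ᵀ.
Then v_1 = N · v_2 = (2, 0, 0, -4)ᵀ.

Sanity check: (A − (-1)·I) v_1 = (0, 0, 0, 0)ᵀ = 0. ✓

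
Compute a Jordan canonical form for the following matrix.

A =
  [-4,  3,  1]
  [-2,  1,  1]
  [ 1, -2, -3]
J_3(-2)

The characteristic polynomial is
  det(x·I − A) = x^3 + 6*x^2 + 12*x + 8 = (x + 2)^3

Eigenvalues and multiplicities (the geometric multiplicity of λ is n − rank(A − λI), which equals the number of Jordan blocks for λ):
  λ = -2: algebraic multiplicity = 3, geometric multiplicity = 1

Determining the block sizes for each eigenvalue:
  λ = -2: one block (gm = 1), so the single block has size am = 3 → block sizes [3]

Assembling the blocks gives a Jordan form
J =
  [-2,  1,  0]
  [ 0, -2,  1]
  [ 0,  0, -2]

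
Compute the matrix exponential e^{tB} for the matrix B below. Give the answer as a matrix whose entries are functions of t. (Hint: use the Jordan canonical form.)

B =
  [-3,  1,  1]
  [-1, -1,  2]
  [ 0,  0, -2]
e^{tB} =
  [-t*exp(-2*t) + exp(-2*t), t*exp(-2*t), t^2*exp(-2*t)/2 + t*exp(-2*t)]
  [-t*exp(-2*t), t*exp(-2*t) + exp(-2*t), t^2*exp(-2*t)/2 + 2*t*exp(-2*t)]
  [0, 0, exp(-2*t)]

Strategy: write B = P · J · P⁻¹ where J is a Jordan canonical form, so e^{tB} = P · e^{tJ} · P⁻¹, and e^{tJ} can be computed block-by-block.

B has Jordan form
J =
  [-2,  1,  0]
  [ 0, -2,  1]
  [ 0,  0, -2]
(up to reordering of blocks).

Per-block formulas:
  For a 3×3 Jordan block J_3(-2): exp(t · J_3(-2)) = e^(-2t)·(I + t·N + (t^2/2)·N^2), where N is the 3×3 nilpotent shift.

After assembling e^{tJ} and conjugating by P, we get:

e^{tB} =
  [-t*exp(-2*t) + exp(-2*t), t*exp(-2*t), t^2*exp(-2*t)/2 + t*exp(-2*t)]
  [-t*exp(-2*t), t*exp(-2*t) + exp(-2*t), t^2*exp(-2*t)/2 + 2*t*exp(-2*t)]
  [0, 0, exp(-2*t)]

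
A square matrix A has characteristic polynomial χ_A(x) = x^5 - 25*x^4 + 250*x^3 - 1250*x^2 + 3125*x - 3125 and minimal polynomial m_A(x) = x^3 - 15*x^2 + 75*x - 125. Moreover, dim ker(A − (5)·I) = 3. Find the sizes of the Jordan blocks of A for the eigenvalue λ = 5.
Block sizes for λ = 5: [3, 1, 1]

Step 1 — from the characteristic polynomial, algebraic multiplicity of λ = 5 is 5. From dim ker(A − (5)·I) = 3, there are exactly 3 Jordan blocks for λ = 5.
Step 2 — from the minimal polynomial, the factor (x − 5)^3 tells us the largest block for λ = 5 has size 3.
Step 3 — with total size 5, 3 blocks, and largest block 3, the block sizes (in nonincreasing order) are [3, 1, 1].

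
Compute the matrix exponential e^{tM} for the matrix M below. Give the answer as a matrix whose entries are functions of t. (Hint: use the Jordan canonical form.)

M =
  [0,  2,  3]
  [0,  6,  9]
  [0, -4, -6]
e^{tM} =
  [1, 2*t, 3*t]
  [0, 6*t + 1, 9*t]
  [0, -4*t, 1 - 6*t]

Strategy: write M = P · J · P⁻¹ where J is a Jordan canonical form, so e^{tM} = P · e^{tJ} · P⁻¹, and e^{tJ} can be computed block-by-block.

M has Jordan form
J =
  [0, 1, 0]
  [0, 0, 0]
  [0, 0, 0]
(up to reordering of blocks).

Per-block formulas:
  For a 1×1 block at λ = 0: exp(t · [0]) = [e^(0t)].
  For a 2×2 Jordan block J_2(0): exp(t · J_2(0)) = e^(0t)·(I + t·N), where N is the 2×2 nilpotent shift.

After assembling e^{tJ} and conjugating by P, we get:

e^{tM} =
  [1, 2*t, 3*t]
  [0, 6*t + 1, 9*t]
  [0, -4*t, 1 - 6*t]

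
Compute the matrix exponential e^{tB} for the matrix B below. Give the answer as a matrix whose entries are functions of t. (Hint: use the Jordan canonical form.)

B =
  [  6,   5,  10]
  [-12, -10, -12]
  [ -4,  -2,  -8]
e^{tB} =
  [10*t*exp(-4*t) + exp(-4*t), 5*t*exp(-4*t), 10*t*exp(-4*t)]
  [-12*t*exp(-4*t), -6*t*exp(-4*t) + exp(-4*t), -12*t*exp(-4*t)]
  [-4*t*exp(-4*t), -2*t*exp(-4*t), -4*t*exp(-4*t) + exp(-4*t)]

Strategy: write B = P · J · P⁻¹ where J is a Jordan canonical form, so e^{tB} = P · e^{tJ} · P⁻¹, and e^{tJ} can be computed block-by-block.

B has Jordan form
J =
  [-4,  1,  0]
  [ 0, -4,  0]
  [ 0,  0, -4]
(up to reordering of blocks).

Per-block formulas:
  For a 2×2 Jordan block J_2(-4): exp(t · J_2(-4)) = e^(-4t)·(I + t·N), where N is the 2×2 nilpotent shift.
  For a 1×1 block at λ = -4: exp(t · [-4]) = [e^(-4t)].

After assembling e^{tJ} and conjugating by P, we get:

e^{tB} =
  [10*t*exp(-4*t) + exp(-4*t), 5*t*exp(-4*t), 10*t*exp(-4*t)]
  [-12*t*exp(-4*t), -6*t*exp(-4*t) + exp(-4*t), -12*t*exp(-4*t)]
  [-4*t*exp(-4*t), -2*t*exp(-4*t), -4*t*exp(-4*t) + exp(-4*t)]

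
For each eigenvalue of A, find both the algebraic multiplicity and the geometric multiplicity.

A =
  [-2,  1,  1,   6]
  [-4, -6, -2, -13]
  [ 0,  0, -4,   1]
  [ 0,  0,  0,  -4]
λ = -4: alg = 4, geom = 2

Step 1 — factor the characteristic polynomial to read off the algebraic multiplicities:
  χ_A(x) = (x + 4)^4

Step 2 — compute geometric multiplicities via the rank-nullity identity g(λ) = n − rank(A − λI):
  rank(A − (-4)·I) = 2, so dim ker(A − (-4)·I) = n − 2 = 2

Summary:
  λ = -4: algebraic multiplicity = 4, geometric multiplicity = 2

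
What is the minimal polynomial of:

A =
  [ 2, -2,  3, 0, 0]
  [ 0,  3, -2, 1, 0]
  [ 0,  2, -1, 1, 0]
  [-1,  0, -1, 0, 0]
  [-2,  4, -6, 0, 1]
x^3 - 3*x^2 + 3*x - 1

The characteristic polynomial is χ_A(x) = (x - 1)^5, so the eigenvalues are known. The minimal polynomial is
  m_A(x) = Π_λ (x − λ)^{k_λ}
where k_λ is the size of the *largest* Jordan block for λ (equivalently, the smallest k with (A − λI)^k v = 0 for every generalised eigenvector v of λ).

  λ = 1: largest Jordan block has size 3, contributing (x − 1)^3

So m_A(x) = (x - 1)^3 = x^3 - 3*x^2 + 3*x - 1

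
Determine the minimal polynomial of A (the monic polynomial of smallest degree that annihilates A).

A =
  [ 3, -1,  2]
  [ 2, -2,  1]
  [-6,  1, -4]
x^3 + 3*x^2 + 3*x + 1

The characteristic polynomial is χ_A(x) = (x + 1)^3, so the eigenvalues are known. The minimal polynomial is
  m_A(x) = Π_λ (x − λ)^{k_λ}
where k_λ is the size of the *largest* Jordan block for λ (equivalently, the smallest k with (A − λI)^k v = 0 for every generalised eigenvector v of λ).

  λ = -1: largest Jordan block has size 3, contributing (x + 1)^3

So m_A(x) = (x + 1)^3 = x^3 + 3*x^2 + 3*x + 1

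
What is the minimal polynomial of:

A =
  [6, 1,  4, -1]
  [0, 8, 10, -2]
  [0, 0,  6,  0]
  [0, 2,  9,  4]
x^3 - 18*x^2 + 108*x - 216

The characteristic polynomial is χ_A(x) = (x - 6)^4, so the eigenvalues are known. The minimal polynomial is
  m_A(x) = Π_λ (x − λ)^{k_λ}
where k_λ is the size of the *largest* Jordan block for λ (equivalently, the smallest k with (A − λI)^k v = 0 for every generalised eigenvector v of λ).

  λ = 6: largest Jordan block has size 3, contributing (x − 6)^3

So m_A(x) = (x - 6)^3 = x^3 - 18*x^2 + 108*x - 216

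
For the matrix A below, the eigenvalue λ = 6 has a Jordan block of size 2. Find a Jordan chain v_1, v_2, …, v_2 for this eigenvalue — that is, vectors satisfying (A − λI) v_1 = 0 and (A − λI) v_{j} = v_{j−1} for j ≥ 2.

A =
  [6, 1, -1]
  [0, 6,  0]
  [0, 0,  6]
A Jordan chain for λ = 6 of length 2:
v_1 = (1, 0, 0)ᵀ
v_2 = (0, 1, 0)ᵀ

Let N = A − (6)·I. We want v_2 with N^2 v_2 = 0 but N^1 v_2 ≠ 0; then v_{j-1} := N · v_j for j = 2, …, 2.

Pick v_2 = (0, 1, 0)ᵀ.
Then v_1 = N · v_2 = (1, 0, 0)ᵀ.

Sanity check: (A − (6)·I) v_1 = (0, 0, 0)ᵀ = 0. ✓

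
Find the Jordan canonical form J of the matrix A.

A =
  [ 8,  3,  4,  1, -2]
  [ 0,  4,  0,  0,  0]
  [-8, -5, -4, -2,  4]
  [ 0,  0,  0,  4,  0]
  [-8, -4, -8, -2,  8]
J_2(4) ⊕ J_2(4) ⊕ J_1(4)

The characteristic polynomial is
  det(x·I − A) = x^5 - 20*x^4 + 160*x^3 - 640*x^2 + 1280*x - 1024 = (x - 4)^5

Eigenvalues and multiplicities (the geometric multiplicity of λ is n − rank(A − λI), which equals the number of Jordan blocks for λ):
  λ = 4: algebraic multiplicity = 5, geometric multiplicity = 3

Determining the block sizes for each eigenvalue:
  λ = 4: with am = 5 and gm = 3, the partition is not yet determined (e.g. several partitions of 5 into 3 parts exist). Let N = A − (4)·I. Computing rank(N^1) = 2, rank(N^2) = 0; the number of blocks of size ≥ j is rank(N^{j−1}) − rank(N^j), giving [3, 2]. So we have 2 block(s) of size 2, 1 block(s) of size 1 → block sizes [2, 2, 1]

Assembling the blocks gives a Jordan form
J =
  [4, 1, 0, 0, 0]
  [0, 4, 0, 0, 0]
  [0, 0, 4, 1, 0]
  [0, 0, 0, 4, 0]
  [0, 0, 0, 0, 4]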